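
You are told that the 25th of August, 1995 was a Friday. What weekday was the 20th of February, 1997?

Day-of-year of August 25, 1995: 237.
Day-of-year of February 20, 1997: 51.
1995 has 365 days, so 365 − 237 = 128 days remain in 1995.
Full years: 1996: 366. Sum = 366.
Total: 128 + 366 + 51 = 545 days.
545 mod 7 = 6, so 6 days after Friday is Thursday.

Thursday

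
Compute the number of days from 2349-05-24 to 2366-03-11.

6135

Day-of-year of May 24, 2349: 144.
Day-of-year of March 11, 2366: 70.
2349 has 365 days, so 365 − 144 = 221 days remain in 2349.
Full years 2350–2365: 12 common + 4 leap = 12×365 + 4×366 = 5844 days.
Total: 221 + 5844 + 70 = 6135 days.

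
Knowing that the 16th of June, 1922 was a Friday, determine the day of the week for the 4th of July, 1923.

Wednesday

Day-of-year of June 16, 1922: 167.
Day-of-year of July 4, 1923: 185.
1922 has 365 days, so 365 − 167 = 198 days remain in 1922.
Total: 198 + 185 = 383 days.
383 mod 7 = 5, so 5 days after Friday is Wednesday.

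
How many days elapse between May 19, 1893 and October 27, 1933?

14770

Day-of-year of May 19, 1893: 139.
Day-of-year of October 27, 1933: 300.
1893 has 365 days, so 365 − 139 = 226 days remain in 1893.
Full years 1894–1932: 30 common + 9 leap = 30×365 + 9×366 = 14244 days.
Total: 226 + 14244 + 300 = 14770 days.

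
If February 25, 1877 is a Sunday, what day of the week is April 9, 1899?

Day-of-year of February 25, 1877: 56.
Day-of-year of April 9, 1899: 99.
1877 has 365 days, so 365 − 56 = 309 days remain in 1877.
Full years 1878–1898: 16 common + 5 leap = 16×365 + 5×366 = 7670 days.
Total: 309 + 7670 + 99 = 8078 days.
8078 is a multiple of 7, so April 9, 1899 falls on the same weekday: Sunday.

Sunday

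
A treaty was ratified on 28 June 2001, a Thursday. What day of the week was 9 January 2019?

From June 28, 2001 to June 28, 2018: 17 years, of which 4 contain a Feb 29 — 13×365 + 4×366 = 6209 days.
June 2018: 30 − 28 = 2 days remain.
Then July (31), August (31), September (30), October (31), November (30), December (31): 31 + 31 + 30 + 31 + 30 + 31 = 184 days.
January 1–9, 2019: 9 days.
Residual: 195 days.
Total: 6404 days.
6404 mod 7 = 6, so 6 days after Thursday is Wednesday.

Wednesday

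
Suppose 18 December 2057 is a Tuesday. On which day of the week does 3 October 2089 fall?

Monday

Day-of-year of December 18, 2057: 352.
Day-of-year of October 3, 2089: 276.
2057 has 365 days, so 365 − 352 = 13 days remain in 2057.
Full years 2058–2088: 23 common + 8 leap = 23×365 + 8×366 = 11323 days.
Total: 13 + 11323 + 276 = 11612 days.
11612 mod 7 = 6, so 6 days after Tuesday is Monday.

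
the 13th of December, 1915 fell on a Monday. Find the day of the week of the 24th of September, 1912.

Count forward from the earlier date (September 24, 1912) to the later (December 13, 1915):
September 24, 1912 → September 24, 1913: 365 days.
September 24, 1913 → September 24, 1914: 365 days.
September 24, 1914 → September 24, 1915: 365 days.
September 1915: 30 − 24 = 6 days remain.
Then October (31), November (30): 31 + 30 = 61 days.
December 1–13, 1915: 13 days.
Residual: 80 days.
Total: 1175 days.
1175 mod 7 = 6, so 6 days before Monday is Tuesday.

Tuesday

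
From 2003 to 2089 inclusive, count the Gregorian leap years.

22

Years divisible by 4: 2004, 2008, …, 2088 — 22 in all.
No century exceptions apply. Count: 22.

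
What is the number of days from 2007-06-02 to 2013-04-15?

2144

June 2, 2007 → June 2, 2008: 366 days (2008 is a leap year).
June 2, 2008 → June 2, 2009: 365 days.
June 2, 2009 → June 2, 2010: 365 days.
June 2, 2010 → June 2, 2011: 365 days.
June 2, 2011 → June 2, 2012: 366 days (2012 is a leap year).
June 2012: 30 − 2 = 28 days remain.
Then 9 full months totalling 274 days.
April 1–15, 2013: 15 days.
Residual: 317 days.
Total: 2144 days.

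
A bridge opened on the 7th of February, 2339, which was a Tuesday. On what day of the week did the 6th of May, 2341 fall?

Tuesday

Day-of-year of February 7, 2339: 38.
Day-of-year of May 6, 2341: 126.
2339 has 365 days, so 365 − 38 = 327 days remain in 2339.
Full years: 2340: 366. Sum = 366.
Total: 327 + 366 + 126 = 819 days.
819 is a multiple of 7, so the 6th of May, 2341 falls on the same weekday: Tuesday.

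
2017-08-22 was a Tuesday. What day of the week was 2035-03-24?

From August 22, 2017 to August 22, 2034: 17 years, of which 4 contain a Feb 29 — 13×365 + 4×366 = 6209 days.
August 2034: 31 − 22 = 9 days remain.
Then September (30), October (31), November (30), December (31), January (31), February 2035 (28): 30 + 31 + 30 + 31 + 31 + 28 = 181 days.
March 1–24, 2035: 24 days.
Residual: 214 days.
Total: 6423 days.
6423 mod 7 = 4, so 4 days after Tuesday is Saturday.

Saturday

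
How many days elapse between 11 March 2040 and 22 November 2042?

Day-of-year of March 11, 2040: 71.
Day-of-year of November 22, 2042: 326.
2040 has 366 days, so 366 − 71 = 295 days remain in 2040.
Full years: 2041: 365. Sum = 365.
Total: 295 + 365 + 326 = 986 days.

986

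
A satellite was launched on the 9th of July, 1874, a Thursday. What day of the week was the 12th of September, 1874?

July 1874: 31 − 9 = 22 days remain.
Then August (31): 31 days.
September 1–12, 1874: 12 days.
Total: 22 + 31 + 12 = 65 days.
65 mod 7 = 2, so 2 days after Thursday is Saturday.

Saturday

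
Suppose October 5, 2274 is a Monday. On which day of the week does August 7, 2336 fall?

Friday

From October 5, 2274 to October 5, 2335: 61 years, of which 14 contain a Feb 29 — 47×365 + 14×366 = 22279 days.
(2300 is not a leap year (divisible by 100 but not 400).)
October 2335: 31 − 5 = 26 days remain.
Then 9 full months totalling 274 days.
August 1–7, 2336: 7 days.
Residual: 307 days.
Total: 22586 days.
22586 mod 7 = 4, so 4 days after Monday is Friday.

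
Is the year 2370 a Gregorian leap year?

2370 is not a leap year.

No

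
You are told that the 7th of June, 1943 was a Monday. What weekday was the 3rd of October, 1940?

Thursday

Count forward from the earlier date (October 3, 1940) to the later (June 7, 1943):
Day-of-year of October 3, 1940: 277.
Day-of-year of June 7, 1943: 158.
1940 has 366 days, so 366 − 277 = 89 days remain in 1940.
Full years: 1941: 365; 1942: 365. Sum = 730.
Total: 89 + 730 + 158 = 977 days.
977 mod 7 = 4, so 4 days before Monday is Thursday.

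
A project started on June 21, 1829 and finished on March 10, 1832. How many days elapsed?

Day-of-year of June 21, 1829: 172.
Day-of-year of March 10, 1832: 70.
1829 has 365 days, so 365 − 172 = 193 days remain in 1829.
Full years: 1830: 365; 1831: 365. Sum = 730.
Total: 193 + 730 + 70 = 993 days.

993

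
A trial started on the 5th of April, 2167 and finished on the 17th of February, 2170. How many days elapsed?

1049

April 5, 2167 → April 5, 2168: 366 days (2168 is a leap year).
April 5, 2168 → April 5, 2169: 365 days.
April 2169: 30 − 5 = 25 days remain.
Then 9 full months totalling 276 days.
February 1–17, 2170: 17 days (2170 is not a leap year).
Residual: 318 days.
Total: 1049 days.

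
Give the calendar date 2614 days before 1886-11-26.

1879-09-30

Count 2614 days before November 26, 1886:
From September 30, 1879 to September 30, 1886: 7 years, of which 2 contain a Feb 29 — 5×365 + 2×366 = 2557 days.
September 1886: 30 − 30 = 0 days remain.
Then October (31): 31 days.
November 1–26, 1886: 26 days.
Residual: 57 days.
Total: 2614 days.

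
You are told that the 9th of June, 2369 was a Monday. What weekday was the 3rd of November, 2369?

Monday

June 2369: 30 − 9 = 21 days remain.
Then July (31), August (31), September (30), October (31): 31 + 31 + 30 + 31 = 123 days.
November 1–3, 2369: 3 days.
Total: 21 + 123 + 3 = 147 days.
147 is a multiple of 7, so the 3rd of November, 2369 falls on the same weekday: Monday.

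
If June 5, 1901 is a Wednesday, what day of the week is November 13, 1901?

June 1901: 30 − 5 = 25 days remain.
Then July (31), August (31), September (30), October (31): 31 + 31 + 30 + 31 = 123 days.
November 1–13, 1901: 13 days.
Total: 25 + 123 + 13 = 161 days.
161 is a multiple of 7, so November 13, 1901 falls on the same weekday: Wednesday.

Wednesday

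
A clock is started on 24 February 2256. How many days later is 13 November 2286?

From February 24, 2256 to February 24, 2286: 30 years, of which 8 contain a Feb 29 — 22×365 + 8×366 = 10958 days.
February 2286: 28 − 24 = 4 days remain (2286 is not a leap year, so February has 28 days).
Then March (31), April (30), May (31), June (30), July (31), August (31), September (30), October (31): 31 + 30 + 31 + 30 + 31 + 31 + 30 + 31 = 245 days.
November 1–13, 2286: 13 days.
Residual: 262 days.
Total: 11220 days.

11220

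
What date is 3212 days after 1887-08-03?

1896-05-19

Count 3212 days after August 3, 1887:
From August 3, 1887 to August 3, 1895: 8 years, of which 2 contain a Feb 29 — 6×365 + 2×366 = 2922 days.
August 1895: 31 − 3 = 28 days remain.
Then September (30), October (31), November (30), December (31), January (31), February 1896 (29), March (31), April (30): 30 + 31 + 30 + 31 + 31 + 29 + 31 + 30 = 243 days.
May 1–19, 1896: 19 days.
Residual: 290 days.
Total: 3212 days.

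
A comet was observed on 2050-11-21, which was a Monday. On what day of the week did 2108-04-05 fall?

Thursday

From November 21, 2050 to November 21, 2107: 57 years, of which 13 contain a Feb 29 — 44×365 + 13×366 = 20818 days.
(2100 is not a leap year (divisible by 100 but not 400).)
November 2107: 30 − 21 = 9 days remain.
Then December (31), January (31), February 2108 (29), March (31): 31 + 31 + 29 + 31 = 122 days.
April 1–5, 2108: 5 days.
Residual: 136 days.
Total: 20954 days.
20954 mod 7 = 3, so 3 days after Monday is Thursday.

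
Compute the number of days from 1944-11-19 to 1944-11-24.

Within November 1944: 24 − 19 = 5 days.

5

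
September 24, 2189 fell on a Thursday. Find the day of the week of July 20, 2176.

Saturday

Count forward from the earlier date (July 20, 2176) to the later (September 24, 2189):
Day-of-year of July 20, 2176: 202.
Day-of-year of September 24, 2189: 267.
2176 has 366 days, so 366 − 202 = 164 days remain in 2176.
Full years 2177–2188: 9 common + 3 leap = 9×365 + 3×366 = 4383 days.
Total: 164 + 4383 + 267 = 4814 days.
4814 mod 7 = 5, so 5 days before Thursday is Saturday.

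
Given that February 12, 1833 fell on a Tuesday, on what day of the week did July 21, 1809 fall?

Count forward from the earlier date (July 21, 1809) to the later (February 12, 1833):
From July 21, 1809 to July 21, 1832: 23 years, of which 6 contain a Feb 29 — 17×365 + 6×366 = 8401 days.
July 1832: 31 − 21 = 10 days remain.
Then August (31), September (30), October (31), November (30), December (31), January (31): 31 + 30 + 31 + 30 + 31 + 31 = 184 days.
February 1–12, 1833: 12 days (1833 is not a leap year).
Residual: 206 days.
Total: 8607 days.
8607 mod 7 = 4, so 4 days before Tuesday is Friday.

Friday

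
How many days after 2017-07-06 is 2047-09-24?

From July 6, 2017 to July 6, 2047: 30 years, of which 7 contain a Feb 29 — 23×365 + 7×366 = 10957 days.
July 2047: 31 − 6 = 25 days remain.
Then August (31): 31 days.
September 1–24, 2047: 24 days.
Residual: 80 days.
Total: 11037 days.

11037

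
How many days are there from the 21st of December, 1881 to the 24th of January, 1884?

764

Day-of-year of December 21, 1881: 355.
Day-of-year of January 24, 1884: 24.
1881 has 365 days, so 365 − 355 = 10 days remain in 1881.
Full years: 1882: 365; 1883: 365. Sum = 730.
Total: 10 + 730 + 24 = 764 days.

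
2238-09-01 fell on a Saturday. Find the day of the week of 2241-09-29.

Wednesday

September 1, 2238 → September 1, 2239: 365 days.
September 1, 2239 → September 1, 2240: 366 days (2240 is a leap year).
September 1, 2240 → September 1, 2241: 365 days.
Within September 2241: 29 − 1 = 28 days.
Total: 1124 days.
1124 mod 7 = 4, so 4 days after Saturday is Wednesday.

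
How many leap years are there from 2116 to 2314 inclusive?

Years divisible by 4: 2116, 2120, …, 2312 — 50 in all.
Of these, 2200, 2300 are divisible by 100 but not 400, so not leap.
Leap years: 50 − 2 = 48.

48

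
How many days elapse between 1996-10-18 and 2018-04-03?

7837

Day-of-year of October 18, 1996: 292.
Day-of-year of April 3, 2018: 93.
1996 has 366 days, so 366 − 292 = 74 days remain in 1996.
Full years 1997–2017: 16 common + 5 leap = 16×365 + 5×366 = 7670 days.
Total: 74 + 7670 + 93 = 7837 days.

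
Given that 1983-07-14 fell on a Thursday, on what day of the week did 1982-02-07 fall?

Sunday

Count forward from the earlier date (February 7, 1982) to the later (July 14, 1983):
February 7, 1982 → February 7, 1983: 365 days.
February 1983: 28 − 7 = 21 days remain (1983 is not a leap year, so February has 28 days).
Then March (31), April (30), May (31), June (30): 31 + 30 + 31 + 30 = 122 days.
July 1–14, 1983: 14 days.
Residual: 157 days.
Total: 522 days.
522 mod 7 = 4, so 4 days before Thursday is Sunday.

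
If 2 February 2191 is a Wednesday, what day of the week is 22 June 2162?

Tuesday

Count forward from the earlier date (June 22, 2162) to the later (February 2, 2191):
Day-of-year of June 22, 2162: 173.
Day-of-year of February 2, 2191: 33.
2162 has 365 days, so 365 − 173 = 192 days remain in 2162.
Full years 2163–2190: 21 common + 7 leap = 21×365 + 7×366 = 10227 days.
Total: 192 + 10227 + 33 = 10452 days.
10452 mod 7 = 1, so 1 day before Wednesday is Tuesday.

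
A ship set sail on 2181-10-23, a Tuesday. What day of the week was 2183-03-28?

Friday

October 23, 2181 → October 23, 2182: 365 days.
October 2182: 31 − 23 = 8 days remain.
Then November (30), December (31), January (31), February 2183 (28): 30 + 31 + 31 + 28 = 120 days.
March 1–28, 2183: 28 days.
Residual: 156 days.
Total: 521 days.
521 mod 7 = 3, so 3 days after Tuesday is Friday.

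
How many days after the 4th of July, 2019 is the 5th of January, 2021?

551

July 4, 2019 → July 4, 2020: 366 days (2020 is a leap year).
July 2020: 31 − 4 = 27 days remain.
Then August (31), September (30), October (31), November (30), December (31): 31 + 30 + 31 + 30 + 31 = 153 days.
January 1–5, 2021: 5 days.
Residual: 185 days.
Total: 551 days.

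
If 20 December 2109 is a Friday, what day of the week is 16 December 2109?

Count forward from the earlier date (December 16, 2109) to the later (December 20, 2109):
Within December 2109: 20 − 16 = 4 days.
4 mod 7 = 4, so 4 days before Friday is Monday.

Monday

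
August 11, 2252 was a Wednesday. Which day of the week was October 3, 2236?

Monday

Count forward from the earlier date (October 3, 2236) to the later (August 11, 2252):
Day-of-year of October 3, 2236: 277.
Day-of-year of August 11, 2252: 224.
2236 has 366 days, so 366 − 277 = 89 days remain in 2236.
Full years 2237–2251: 12 common + 3 leap = 12×365 + 3×366 = 5478 days.
Total: 89 + 5478 + 224 = 5791 days.
5791 mod 7 = 2, so 2 days before Wednesday is Monday.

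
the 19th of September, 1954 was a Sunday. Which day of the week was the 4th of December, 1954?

Saturday

September 1954: 30 − 19 = 11 days remain.
Then October (31), November (30): 31 + 30 = 61 days.
December 1–4, 1954: 4 days.
Total: 11 + 61 + 4 = 76 days.
76 mod 7 = 6, so 6 days after Sunday is Saturday.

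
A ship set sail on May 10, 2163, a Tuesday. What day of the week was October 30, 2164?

May 10, 2163 → May 10, 2164: 366 days (2164 is a leap year).
May 2164: 31 − 10 = 21 days remain.
Then June (30), July (31), August (31), September (30): 30 + 31 + 31 + 30 = 122 days.
October 1–30, 2164: 30 days.
Residual: 173 days.
Total: 539 days.
539 is a multiple of 7, so October 30, 2164 falls on the same weekday: Tuesday.

Tuesday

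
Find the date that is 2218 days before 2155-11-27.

2149-10-31

Count 2218 days before November 27, 2155:
Day-of-year of October 31, 2149: 304.
Day-of-year of November 27, 2155: 331.
2149 has 365 days, so 365 − 304 = 61 days remain in 2149.
Full years: 2150: 365; 2151: 365; 2152: 366; 2153: 365; 2154: 365. Sum = 1826.
Total: 61 + 1826 + 331 = 2218 days.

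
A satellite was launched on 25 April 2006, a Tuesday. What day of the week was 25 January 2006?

Count forward from the earlier date (January 25, 2006) to the later (April 25, 2006):
January 2006: 31 − 25 = 6 days remain.
Then February 2006 (28), March (31): 28 + 31 = 59 days.
April 1–25, 2006: 25 days.
Total: 6 + 59 + 25 = 90 days.
90 mod 7 = 6, so 6 days before Tuesday is Wednesday.

Wednesday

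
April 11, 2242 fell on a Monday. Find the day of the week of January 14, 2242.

Count forward from the earlier date (January 14, 2242) to the later (April 11, 2242):
January 2242: 31 − 14 = 17 days remain.
Then February 2242 (28), March (31): 28 + 31 = 59 days.
April 1–11, 2242: 11 days.
Total: 17 + 59 + 11 = 87 days.
87 mod 7 = 3, so 3 days before Monday is Friday.

Friday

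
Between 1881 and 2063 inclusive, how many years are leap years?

Years divisible by 4: 1884, 1888, …, 2060 — 45 in all.
Of these, 1900 is divisible by 100 but not 400, so not leap.
2000 is divisible by 400, so still leap.
Leap years: 45 − 1 = 44.

44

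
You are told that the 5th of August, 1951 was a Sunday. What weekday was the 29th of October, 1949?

Saturday

Count forward from the earlier date (October 29, 1949) to the later (August 5, 1951):
October 29, 1949 → October 29, 1950: 365 days.
October 1950: 31 − 29 = 2 days remain.
Then 9 full months totalling 273 days.
August 1–5, 1951: 5 days.
Residual: 280 days.
Total: 645 days.
645 mod 7 = 1, so 1 day before Sunday is Saturday.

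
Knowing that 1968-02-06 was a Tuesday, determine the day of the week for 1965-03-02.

Count forward from the earlier date (March 2, 1965) to the later (February 6, 1968):
March 2, 1965 → March 2, 1966: 365 days.
March 2, 1966 → March 2, 1967: 365 days.
March 1967: 31 − 2 = 29 days remain.
Then 10 full months totalling 306 days.
February 1–6, 1968: 6 days (1968 is a leap year).
Residual: 341 days.
Total: 1071 days.
1071 is a multiple of 7, so 1965-03-02 falls on the same weekday: Tuesday.

Tuesday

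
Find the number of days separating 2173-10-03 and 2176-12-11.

October 3, 2173 → October 3, 2174: 365 days.
October 3, 2174 → October 3, 2175: 365 days.
October 3, 2175 → October 3, 2176: 366 days (2176 is a leap year).
October 2176: 31 − 3 = 28 days remain.
Then November (30): 30 days.
December 1–11, 2176: 11 days.
Residual: 69 days.
Total: 1165 days.

1165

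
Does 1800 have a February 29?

No

1800 is not a leap year (divisible by 100 but not 400).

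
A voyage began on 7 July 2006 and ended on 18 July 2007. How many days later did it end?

July 7, 2006 → July 7, 2007: 365 days.
Within July 2007: 18 − 7 = 11 days.
Total: 376 days.

376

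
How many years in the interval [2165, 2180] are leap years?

Years divisible by 4 in [2165, 2180]: 2168, 2172, 2176, 2180.
No century exceptions apply. Count: 4.

4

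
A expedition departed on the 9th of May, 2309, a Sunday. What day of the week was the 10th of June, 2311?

Saturday

Day-of-year of May 9, 2309: 129.
Day-of-year of June 10, 2311: 161.
2309 has 365 days, so 365 − 129 = 236 days remain in 2309.
Full years: 2310: 365. Sum = 365.
Total: 236 + 365 + 161 = 762 days.
762 mod 7 = 6, so 6 days after Sunday is Saturday.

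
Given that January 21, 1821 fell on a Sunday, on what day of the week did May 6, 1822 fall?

Monday

Day-of-year of January 21, 1821: 21.
Day-of-year of May 6, 1822: 126.
1821 has 365 days, so 365 − 21 = 344 days remain in 1821.
Total: 344 + 126 = 470 days.
470 mod 7 = 1, so 1 day after Sunday is Monday.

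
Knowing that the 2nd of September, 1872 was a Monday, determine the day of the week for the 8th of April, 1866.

Sunday

Count forward from the earlier date (April 8, 1866) to the later (September 2, 1872):
April 8, 1866 → April 8, 1867: 365 days.
April 8, 1867 → April 8, 1868: 366 days (1868 is a leap year).
April 8, 1868 → April 8, 1869: 365 days.
April 8, 1869 → April 8, 1870: 365 days.
April 8, 1870 → April 8, 1871: 365 days.
April 8, 1871 → April 8, 1872: 366 days (1872 is a leap year).
April 1872: 30 − 8 = 22 days remain.
Then May (31), June (30), July (31), August (31): 31 + 30 + 31 + 31 = 123 days.
September 1–2, 1872: 2 days.
Residual: 147 days.
Total: 2339 days.
2339 mod 7 = 1, so 1 day before Monday is Sunday.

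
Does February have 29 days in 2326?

No

2326 is not a leap year.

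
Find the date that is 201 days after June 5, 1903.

December 23, 1903

Count 201 days after June 5, 1903:
June 1903: 30 − 5 = 25 days remain.
Then July (31), August (31), September (30), October (31), November (30): 31 + 31 + 30 + 31 + 30 = 153 days.
December 1–23, 1903: 23 days.
Total: 25 + 153 + 23 = 201 days.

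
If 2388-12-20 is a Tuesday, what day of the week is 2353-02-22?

Sunday

Count forward from the earlier date (February 22, 2353) to the later (December 20, 2388):
From February 22, 2353 to February 22, 2388: 35 years, of which 8 contain a Feb 29 — 27×365 + 8×366 = 12783 days.
February 2388: 29 − 22 = 7 days remain (2388 is a leap year, so February has 29 days).
Then 9 full months totalling 275 days.
December 1–20, 2388: 20 days.
Residual: 302 days.
Total: 13085 days.
13085 mod 7 = 2, so 2 days before Tuesday is Sunday.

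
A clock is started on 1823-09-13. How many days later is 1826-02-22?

September 13, 1823 → September 13, 1824: 366 days (1824 is a leap year).
September 13, 1824 → September 13, 1825: 365 days.
September 1825: 30 − 13 = 17 days remain.
Then October (31), November (30), December (31), January (31): 31 + 30 + 31 + 31 = 123 days.
February 1–22, 1826: 22 days (1826 is not a leap year).
Residual: 162 days.
Total: 893 days.

893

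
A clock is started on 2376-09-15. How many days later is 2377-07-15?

303

Day-of-year of September 15, 2376: 259.
Day-of-year of July 15, 2377: 196.
2376 has 366 days, so 366 − 259 = 107 days remain in 2376.
Total: 107 + 196 = 303 days.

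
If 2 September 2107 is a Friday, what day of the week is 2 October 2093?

Count forward from the earlier date (October 2, 2093) to the later (September 2, 2107):
From October 2, 2093 to October 2, 2106: 13 years, of which 2 contain a Feb 29 — 11×365 + 2×366 = 4747 days.
(2100 is not a leap year (divisible by 100 but not 400).)
October 2106: 31 − 2 = 29 days remain.
Then 10 full months totalling 304 days.
September 1–2, 2107: 2 days.
Residual: 335 days.
Total: 5082 days.
5082 is a multiple of 7, so 2 October 2093 falls on the same weekday: Friday.

Friday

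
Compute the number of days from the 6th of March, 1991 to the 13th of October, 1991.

221

March 1991: 31 − 6 = 25 days remain.
Then April (30), May (31), June (30), July (31), August (31), September (30): 30 + 31 + 30 + 31 + 31 + 30 = 183 days.
October 1–13, 1991: 13 days.
Total: 25 + 183 + 13 = 221 days.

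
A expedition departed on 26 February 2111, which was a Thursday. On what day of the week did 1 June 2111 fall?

February 2111: 28 − 26 = 2 days remain (2111 is not a leap year, so February has 28 days).
Then March (31), April (30), May (31): 31 + 30 + 31 = 92 days.
June 1, 2111: 1 day.
Total: 2 + 92 + 1 = 95 days.
95 mod 7 = 4, so 4 days after Thursday is Monday.

Monday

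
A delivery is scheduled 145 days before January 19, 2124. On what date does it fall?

August 27, 2123

Count 145 days before January 19, 2124:
Day-of-year of August 27, 2123: 239.
Day-of-year of January 19, 2124: 19.
2123 has 365 days, so 365 − 239 = 126 days remain in 2123.
Total: 126 + 19 = 145 days.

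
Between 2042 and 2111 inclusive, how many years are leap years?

Years divisible by 4: 2044, 2048, …, 2108 — 17 in all.
Of these, 2100 is divisible by 100 but not 400, so not leap.
Leap years: 17 − 1 = 16.

16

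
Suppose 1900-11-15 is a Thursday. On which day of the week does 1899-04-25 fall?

Count forward from the earlier date (April 25, 1899) to the later (November 15, 1900):
Day-of-year of April 25, 1899: 115.
Day-of-year of November 15, 1900: 319.
1899 has 365 days, so 365 − 115 = 250 days remain in 1899.
Total: 250 + 319 = 569 days.
569 mod 7 = 2, so 2 days before Thursday is Tuesday.

Tuesday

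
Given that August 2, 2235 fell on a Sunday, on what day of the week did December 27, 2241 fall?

August 2, 2235 → August 2, 2236: 366 days (2236 is a leap year).
August 2, 2236 → August 2, 2237: 365 days.
August 2, 2237 → August 2, 2238: 365 days.
August 2, 2238 → August 2, 2239: 365 days.
August 2, 2239 → August 2, 2240: 366 days (2240 is a leap year).
August 2, 2240 → August 2, 2241: 365 days.
August 2241: 31 − 2 = 29 days remain.
Then September (30), October (31), November (30): 30 + 31 + 30 = 91 days.
December 1–27, 2241: 27 days.
Residual: 147 days.
Total: 2339 days.
2339 mod 7 = 1, so 1 day after Sunday is Monday.

Monday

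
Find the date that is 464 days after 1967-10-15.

1969-01-21

Count 464 days after October 15, 1967:
October 1967: 31 − 15 = 16 days remain.
Then 14 full months totalling 427 days.
January 1–21, 1969: 21 days.
Total: 16 + 427 + 21 = 464 days.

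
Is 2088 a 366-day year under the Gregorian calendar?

Yes

2088 is a leap year.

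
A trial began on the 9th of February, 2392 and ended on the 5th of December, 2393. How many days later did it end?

Day-of-year of February 9, 2392: 40.
Day-of-year of December 5, 2393: 339.
2392 has 366 days, so 366 − 40 = 326 days remain in 2392.
Total: 326 + 339 = 665 days.

665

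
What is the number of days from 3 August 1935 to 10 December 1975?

Day-of-year of August 3, 1935: 215.
Day-of-year of December 10, 1975: 344.
1935 has 365 days, so 365 − 215 = 150 days remain in 1935.
Full years 1936–1974: 29 common + 10 leap = 29×365 + 10×366 = 14245 days.
Total: 150 + 14245 + 344 = 14739 days.

14739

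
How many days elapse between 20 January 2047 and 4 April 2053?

January 20, 2047 → January 20, 2048: 365 days.
January 20, 2048 → January 20, 2049: 366 days (2048 is a leap year).
January 20, 2049 → January 20, 2050: 365 days.
January 20, 2050 → January 20, 2051: 365 days.
January 20, 2051 → January 20, 2052: 365 days.
January 20, 2052 → January 20, 2053: 366 days (2052 is a leap year).
January 2053: 31 − 20 = 11 days remain.
Then February 2053 (28), March (31): 28 + 31 = 59 days.
April 1–4, 2053: 4 days.
Residual: 74 days.
Total: 2266 days.

2266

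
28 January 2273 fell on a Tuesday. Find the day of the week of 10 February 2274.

Tuesday

January 2273: 31 − 28 = 3 days remain.
Then 12 full months totalling 365 days.
February 1–10, 2274: 10 days (2274 is not a leap year).
Total: 3 + 365 + 10 = 378 days.
378 is a multiple of 7, so 10 February 2274 falls on the same weekday: Tuesday.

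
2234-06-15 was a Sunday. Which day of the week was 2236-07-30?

Saturday

June 2234: 30 − 15 = 15 days remain.
Then 24 full months totalling 731 days.
July 1–30, 2236: 30 days.
Total: 15 + 731 + 30 = 776 days.
776 mod 7 = 6, so 6 days after Sunday is Saturday.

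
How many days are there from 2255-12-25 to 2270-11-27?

Day-of-year of December 25, 2255: 359.
Day-of-year of November 27, 2270: 331.
2255 has 365 days, so 365 − 359 = 6 days remain in 2255.
Full years 2256–2269: 10 common + 4 leap = 10×365 + 4×366 = 5114 days.
Total: 6 + 5114 + 331 = 5451 days.

5451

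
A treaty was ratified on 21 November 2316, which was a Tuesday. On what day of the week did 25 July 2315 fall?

Count forward from the earlier date (July 25, 2315) to the later (November 21, 2316):
Day-of-year of July 25, 2315: 206.
Day-of-year of November 21, 2316: 326.
2315 has 365 days, so 365 − 206 = 159 days remain in 2315.
Total: 159 + 326 = 485 days.
485 mod 7 = 2, so 2 days before Tuesday is Sunday.

Sunday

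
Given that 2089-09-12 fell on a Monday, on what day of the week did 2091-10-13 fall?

Saturday

September 12, 2089 → September 12, 2090: 365 days.
September 12, 2090 → September 12, 2091: 365 days.
September 2091: 30 − 12 = 18 days remain.
October 1–13, 2091: 13 days.
Residual: 31 days.
Total: 761 days.
761 mod 7 = 5, so 5 days after Monday is Saturday.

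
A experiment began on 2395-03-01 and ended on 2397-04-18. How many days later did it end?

March 2395: 31 − 1 = 30 days remain.
Then 24 full months totalling 731 days.
April 1–18, 2397: 18 days.
Total: 30 + 731 + 18 = 779 days.

779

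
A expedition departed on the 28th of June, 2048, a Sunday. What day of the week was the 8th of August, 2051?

June 28, 2048 → June 28, 2049: 365 days.
June 28, 2049 → June 28, 2050: 365 days.
June 28, 2050 → June 28, 2051: 365 days.
June 2051: 30 − 28 = 2 days remain.
Then July (31): 31 days.
August 1–8, 2051: 8 days.
Residual: 41 days.
Total: 1136 days.
1136 mod 7 = 2, so 2 days after Sunday is Tuesday.

Tuesday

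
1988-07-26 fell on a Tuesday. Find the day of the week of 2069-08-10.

Day-of-year of July 26, 1988: 208.
Day-of-year of August 10, 2069: 222.
1988 has 366 days, so 366 − 208 = 158 days remain in 1988.
Full years 1989–2068: 60 common + 20 leap = 60×365 + 20×366 = 29220 days.
Total: 158 + 29220 + 222 = 29600 days.
29600 mod 7 = 4, so 4 days after Tuesday is Saturday.

Saturday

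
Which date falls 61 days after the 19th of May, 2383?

the 19th of July, 2383

Count 61 days after May 19, 2383:
May 2383: 31 − 19 = 12 days remain.
Then June (30): 30 days.
July 1–19, 2383: 19 days.
Total: 12 + 30 + 19 = 61 days.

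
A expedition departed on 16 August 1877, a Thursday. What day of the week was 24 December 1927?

From August 16, 1877 to August 16, 1927: 50 years, of which 11 contain a Feb 29 — 39×365 + 11×366 = 18261 days.
(1900 is not a leap year (divisible by 100 but not 400).)
August 1927: 31 − 16 = 15 days remain.
Then September (30), October (31), November (30): 30 + 31 + 30 = 91 days.
December 1–24, 1927: 24 days.
Residual: 130 days.
Total: 18391 days.
18391 mod 7 = 2, so 2 days after Thursday is Saturday.

Saturday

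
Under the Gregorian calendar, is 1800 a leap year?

No

1800 is not a leap year (divisible by 100 but not 400).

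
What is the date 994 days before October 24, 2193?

February 3, 2191

Count 994 days before October 24, 2193:
February 2191: 28 − 3 = 25 days remain (2191 is not a leap year, so February has 28 days).
Then 31 full months totalling 945 days.
October 1–24, 2193: 24 days.
Total: 25 + 945 + 24 = 994 days.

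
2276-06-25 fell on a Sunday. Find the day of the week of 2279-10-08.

Day-of-year of June 25, 2276: 177.
Day-of-year of October 8, 2279: 281.
2276 has 366 days, so 366 − 177 = 189 days remain in 2276.
Full years: 2277: 365; 2278: 365. Sum = 730.
Total: 189 + 730 + 281 = 1200 days.
1200 mod 7 = 3, so 3 days after Sunday is Wednesday.

Wednesday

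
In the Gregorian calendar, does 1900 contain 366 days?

No

1900 is not a leap year (divisible by 100 but not 400).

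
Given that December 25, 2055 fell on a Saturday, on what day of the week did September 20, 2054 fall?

Count forward from the earlier date (September 20, 2054) to the later (December 25, 2055):
Day-of-year of September 20, 2054: 263.
Day-of-year of December 25, 2055: 359.
2054 has 365 days, so 365 − 263 = 102 days remain in 2054.
Total: 102 + 359 = 461 days.
461 mod 7 = 6, so 6 days before Saturday is Sunday.

Sunday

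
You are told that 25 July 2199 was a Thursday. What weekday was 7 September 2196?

Wednesday

Count forward from the earlier date (September 7, 2196) to the later (July 25, 2199):
Day-of-year of September 7, 2196: 251.
Day-of-year of July 25, 2199: 206.
2196 has 366 days, so 366 − 251 = 115 days remain in 2196.
Full years: 2197: 365; 2198: 365. Sum = 730.
Total: 115 + 730 + 206 = 1051 days.
1051 mod 7 = 1, so 1 day before Thursday is Wednesday.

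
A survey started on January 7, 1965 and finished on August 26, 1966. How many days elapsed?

596

January 1965: 31 − 7 = 24 days remain.
Then 18 full months totalling 546 days.
August 1–26, 1966: 26 days.
Total: 24 + 546 + 26 = 596 days.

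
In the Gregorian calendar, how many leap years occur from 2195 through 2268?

18

Years divisible by 4: 2196, 2200, …, 2268 — 19 in all.
Of these, 2200 is divisible by 100 but not 400, so not leap.
Leap years: 19 − 1 = 18.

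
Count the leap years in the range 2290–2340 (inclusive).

Years divisible by 4: 2292, 2296, …, 2340 — 13 in all.
Of these, 2300 is divisible by 100 but not 400, so not leap.
Leap years: 13 − 1 = 12.

12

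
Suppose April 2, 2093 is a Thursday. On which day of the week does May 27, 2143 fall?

Day-of-year of April 2, 2093: 92.
Day-of-year of May 27, 2143: 147.
2093 has 365 days, so 365 − 92 = 273 days remain in 2093.
Full years 2094–2142: 38 common + 11 leap = 38×365 + 11×366 = 17896 days.
Total: 273 + 17896 + 147 = 18316 days.
18316 mod 7 = 4, so 4 days after Thursday is Monday.

Monday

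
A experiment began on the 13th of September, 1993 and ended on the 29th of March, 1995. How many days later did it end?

September 1993: 30 − 13 = 17 days remain.
Then 17 full months totalling 516 days.
March 1–29, 1995: 29 days.
Total: 17 + 516 + 29 = 562 days.

562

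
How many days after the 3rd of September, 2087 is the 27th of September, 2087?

Within September 2087: 27 − 3 = 24 days.

24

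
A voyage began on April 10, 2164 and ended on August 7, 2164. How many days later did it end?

119

April 2164: 30 − 10 = 20 days remain.
Then May (31), June (30), July (31): 31 + 30 + 31 = 92 days.
August 1–7, 2164: 7 days.
Total: 20 + 92 + 7 = 119 days.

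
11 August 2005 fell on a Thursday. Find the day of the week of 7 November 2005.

August 2005: 31 − 11 = 20 days remain.
Then September (30), October (31): 30 + 31 = 61 days.
November 1–7, 2005: 7 days.
Total: 20 + 61 + 7 = 88 days.
88 mod 7 = 4, so 4 days after Thursday is Monday.

Monday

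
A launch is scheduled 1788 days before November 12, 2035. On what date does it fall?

December 20, 2030

Count 1788 days before November 12, 2035:
Day-of-year of December 20, 2030: 354.
Day-of-year of November 12, 2035: 316.
2030 has 365 days, so 365 − 354 = 11 days remain in 2030.
Full years: 2031: 365; 2032: 366; 2033: 365; 2034: 365. Sum = 1461.
Total: 11 + 1461 + 316 = 1788 days.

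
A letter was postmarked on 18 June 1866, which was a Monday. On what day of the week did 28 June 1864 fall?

Count forward from the earlier date (June 28, 1864) to the later (June 18, 1866):
June 28, 1864 → June 28, 1865: 365 days.
June 1865: 30 − 28 = 2 days remain.
Then 11 full months totalling 335 days.
June 1–18, 1866: 18 days.
Residual: 355 days.
Total: 720 days.
720 mod 7 = 6, so 6 days before Monday is Tuesday.

Tuesday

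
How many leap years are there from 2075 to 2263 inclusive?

Years divisible by 4: 2076, 2080, …, 2260 — 47 in all.
Of these, 2100, 2200 are divisible by 100 but not 400, so not leap.
Leap years: 47 − 2 = 45.

45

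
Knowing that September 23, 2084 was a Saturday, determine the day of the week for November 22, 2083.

Monday

Count forward from the earlier date (November 22, 2083) to the later (September 23, 2084):
November 2083: 30 − 22 = 8 days remain.
Then 9 full months totalling 275 days.
September 1–23, 2084: 23 days.
Total: 8 + 275 + 23 = 306 days.
306 mod 7 = 5, so 5 days before Saturday is Monday.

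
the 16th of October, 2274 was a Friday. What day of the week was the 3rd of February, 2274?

Count forward from the earlier date (February 3, 2274) to the later (October 16, 2274):
February 2274: 28 − 3 = 25 days remain (2274 is not a leap year, so February has 28 days).
Then March (31), April (30), May (31), June (30), July (31), August (31), September (30): 31 + 30 + 31 + 30 + 31 + 31 + 30 = 214 days.
October 1–16, 2274: 16 days.
Total: 25 + 214 + 16 = 255 days.
255 mod 7 = 3, so 3 days before Friday is Tuesday.

Tuesday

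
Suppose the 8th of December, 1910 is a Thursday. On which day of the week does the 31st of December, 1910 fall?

Within December 1910: 31 − 8 = 23 days.
23 mod 7 = 2, so 2 days after Thursday is Saturday.

Saturday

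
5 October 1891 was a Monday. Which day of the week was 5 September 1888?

Wednesday

Count forward from the earlier date (September 5, 1888) to the later (October 5, 1891):
Day-of-year of September 5, 1888: 249.
Day-of-year of October 5, 1891: 278.
1888 has 366 days, so 366 − 249 = 117 days remain in 1888.
Full years: 1889: 365; 1890: 365. Sum = 730.
Total: 117 + 730 + 278 = 1125 days.
1125 mod 7 = 5, so 5 days before Monday is Wednesday.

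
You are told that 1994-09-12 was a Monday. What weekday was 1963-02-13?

Wednesday

Count forward from the earlier date (February 13, 1963) to the later (September 12, 1994):
Day-of-year of February 13, 1963: 44.
Day-of-year of September 12, 1994: 255.
1963 has 365 days, so 365 − 44 = 321 days remain in 1963.
Full years 1964–1993: 22 common + 8 leap = 22×365 + 8×366 = 10958 days.
Total: 321 + 10958 + 255 = 11534 days.
11534 mod 7 = 5, so 5 days before Monday is Wednesday.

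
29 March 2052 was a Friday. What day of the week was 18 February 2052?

Sunday

Count forward from the earlier date (February 18, 2052) to the later (March 29, 2052):
February 2052: 29 − 18 = 11 days remain (2052 is a leap year, so February has 29 days).
March 1–29, 2052: 29 days.
Total: 11 + 29 = 40 days.
40 mod 7 = 5, so 5 days before Friday is Sunday.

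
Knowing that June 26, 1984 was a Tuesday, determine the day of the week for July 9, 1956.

Monday

Count forward from the earlier date (July 9, 1956) to the later (June 26, 1984):
Day-of-year of July 9, 1956: 191.
Day-of-year of June 26, 1984: 178.
1956 has 366 days, so 366 − 191 = 175 days remain in 1956.
Full years 1957–1983: 21 common + 6 leap = 21×365 + 6×366 = 9861 days.
Total: 175 + 9861 + 178 = 10214 days.
10214 mod 7 = 1, so 1 day before Tuesday is Monday.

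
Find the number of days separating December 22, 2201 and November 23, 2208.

2528

December 22, 2201 → December 22, 2202: 365 days.
December 22, 2202 → December 22, 2203: 365 days.
December 22, 2203 → December 22, 2204: 366 days (2204 is a leap year).
December 22, 2204 → December 22, 2205: 365 days.
December 22, 2205 → December 22, 2206: 365 days.
December 22, 2206 → December 22, 2207: 365 days.
December 2207: 31 − 22 = 9 days remain.
Then 10 full months totalling 305 days.
November 1–23, 2208: 23 days.
Residual: 337 days.
Total: 2528 days.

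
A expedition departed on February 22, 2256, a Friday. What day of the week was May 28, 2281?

From February 22, 2256 to February 22, 2281: 25 years, of which 7 contain a Feb 29 — 18×365 + 7×366 = 9132 days.
February 2281: 28 − 22 = 6 days remain (2281 is not a leap year, so February has 28 days).
Then March (31), April (30): 31 + 30 = 61 days.
May 1–28, 2281: 28 days.
Residual: 95 days.
Total: 9227 days.
9227 mod 7 = 1, so 1 day after Friday is Saturday.

Saturday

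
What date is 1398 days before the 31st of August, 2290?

the 2nd of November, 2286

Count 1398 days before August 31, 2290:
Day-of-year of November 2, 2286: 306.
Day-of-year of August 31, 2290: 243.
2286 has 365 days, so 365 − 306 = 59 days remain in 2286.
Full years: 2287: 365; 2288: 366; 2289: 365. Sum = 1096.
Total: 59 + 1096 + 243 = 1398 days.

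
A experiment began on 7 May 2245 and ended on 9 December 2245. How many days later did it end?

May 2245: 31 − 7 = 24 days remain.
Then June (30), July (31), August (31), September (30), October (31), November (30): 30 + 31 + 31 + 30 + 31 + 30 = 183 days.
December 1–9, 2245: 9 days.
Total: 24 + 183 + 9 = 216 days.

216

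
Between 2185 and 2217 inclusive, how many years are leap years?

7

Years divisible by 4 in [2185, 2217]: 2188, 2192, 2196, 2200, 2204, 2208, 2212, 2216.
Of these, 2200 is divisible by 100 but not 400, so not leap.
Leap years: 8 − 1 = 7.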